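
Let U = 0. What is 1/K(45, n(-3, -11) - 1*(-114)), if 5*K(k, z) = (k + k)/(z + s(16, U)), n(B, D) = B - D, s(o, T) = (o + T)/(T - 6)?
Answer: 179/27 ≈ 6.6296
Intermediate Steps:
s(o, T) = (T + o)/(-6 + T)
K(k, z) = 2*k/(5*(-8/3 + z)) (K(k, z) = ((k + k)/(z + (0 + 16)/(-6 + 0)))/5 = ((2*k)/(z + 16/(-6)))/5 = ((2*k)/(z - ⅙*16))/5 = ((2*k)/(z - 8/3))/5 = ((2*k)/(-8/3 + z))/5 = (2*k/(-8/3 + z))/5 = 2*k/(5*(-8/3 + z)))
1/K(45, n(-3, -11) - 1*(-114)) = 1/((6/5)*45/(-8 + 3*((-3 - 1*(-11)) - 1*(-114)))) = 1/((6/5)*45/(-8 + 3*((-3 + 11) + 114))) = 1/((6/5)*45/(-8 + 3*(8 + 114))) = 1/((6/5)*45/(-8 + 3*122)) = 1/((6/5)*45/(-8 + 366)) = 1/((6/5)*45/358) = 1/((6/5)*45*(1/358)) = 1/(27/179) = 179/27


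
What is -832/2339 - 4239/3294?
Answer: -468727/285358 ≈ -1.6426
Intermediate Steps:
-832/2339 - 4239/3294 = -832*1/2339 - 4239*1/3294 = -832/2339 - 157/122 = -468727/285358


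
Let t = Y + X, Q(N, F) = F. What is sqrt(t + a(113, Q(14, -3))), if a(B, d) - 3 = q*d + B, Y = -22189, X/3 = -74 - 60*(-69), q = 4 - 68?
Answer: I*sqrt(9683) ≈ 98.402*I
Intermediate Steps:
q = -64
X = 12198 (X = 3*(-74 - 60*(-69)) = 3*(-74 + 4140) = 3*4066 = 12198)
a(B, d) = 3 + B - 64*d (a(B, d) = 3 + (-64*d + B) = 3 + (B - 64*d) = 3 + B - 64*d)
t = -9991 (t = -22189 + 12198 = -9991)
sqrt(t + a(113, Q(14, -3))) = sqrt(-9991 + (3 + 113 - 64*(-3))) = sqrt(-9991 + (3 + 113 + 192)) = sqrt(-9991 + 308) = sqrt(-9683) = I*sqrt(9683)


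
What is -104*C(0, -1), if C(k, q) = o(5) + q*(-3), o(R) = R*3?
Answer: -1872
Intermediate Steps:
o(R) = 3*R
C(k, q) = 15 - 3*q (C(k, q) = 3*5 + q*(-3) = 15 - 3*q)
-104*C(0, -1) = -104*(15 - 3*(-1)) = -104*(15 + 3) = -104*18 = -1872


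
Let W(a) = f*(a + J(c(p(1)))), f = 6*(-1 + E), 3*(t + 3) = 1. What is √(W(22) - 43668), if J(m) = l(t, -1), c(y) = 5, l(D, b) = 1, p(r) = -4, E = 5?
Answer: 2*I*√10779 ≈ 207.64*I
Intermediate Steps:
t = -8/3 (t = -3 + (⅓)*1 = -3 + ⅓ = -8/3 ≈ -2.6667)
f = 24 (f = 6*(-1 + 5) = 6*4 = 24)
J(m) = 1
W(a) = 24 + 24*a (W(a) = 24*(a + 1) = 24*(1 + a) = 24 + 24*a)
√(W(22) - 43668) = √((24 + 24*22) - 43668) = √((24 + 528) - 43668) = √(552 - 43668) = √(-43116) = 2*I*√10779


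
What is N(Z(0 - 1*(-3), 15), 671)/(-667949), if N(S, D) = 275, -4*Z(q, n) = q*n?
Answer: -275/667949 ≈ -0.00041171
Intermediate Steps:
Z(q, n) = -n*q/4 (Z(q, n) = -q*n/4 = -n*q/4)
N(Z(0 - 1*(-3), 15), 671)/(-667949) = 275/(-667949) = 275*(-1/667949) = -275/667949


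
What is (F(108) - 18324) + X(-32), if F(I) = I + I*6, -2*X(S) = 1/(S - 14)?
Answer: -1616255/92 ≈ -17568.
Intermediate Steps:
X(S) = -1/(2*(-14 + S)) (X(S) = -1/(2*(S - 14)) = -1/(2*(-14 + S)))
F(I) = 7*I (F(I) = I + 6*I = 7*I)
(F(108) - 18324) + X(-32) = (7*108 - 18324) - 1/(-28 + 2*(-32)) = (756 - 18324) - 1/(-28 - 64) = -17568 - 1/(-92) = -17568 - 1*(-1/92) = -17568 + 1/92 = -1616255/92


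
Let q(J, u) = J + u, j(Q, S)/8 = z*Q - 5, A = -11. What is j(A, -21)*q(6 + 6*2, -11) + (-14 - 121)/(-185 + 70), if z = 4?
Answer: -63085/23 ≈ -2742.8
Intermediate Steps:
j(Q, S) = -40 + 32*Q (j(Q, S) = 8*(4*Q - 5) = 8*(-5 + 4*Q) = -40 + 32*Q)
j(A, -21)*q(6 + 6*2, -11) + (-14 - 121)/(-185 + 70) = (-40 + 32*(-11))*((6 + 6*2) - 11) + (-14 - 121)/(-185 + 70) = (-40 - 352)*((6 + 12) - 11) - 135/(-115) = -392*(18 - 11) - 135*(-1/115) = -392*7 + 27/23 = -2744 + 27/23 = -63085/23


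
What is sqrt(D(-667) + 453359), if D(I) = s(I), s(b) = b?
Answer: 2*sqrt(113173) ≈ 672.82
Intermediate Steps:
D(I) = I
sqrt(D(-667) + 453359) = sqrt(-667 + 453359) = sqrt(452692) = 2*sqrt(113173)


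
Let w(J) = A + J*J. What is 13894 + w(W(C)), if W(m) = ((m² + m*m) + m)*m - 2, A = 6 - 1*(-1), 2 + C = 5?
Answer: 17622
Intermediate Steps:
C = 3 (C = -2 + 5 = 3)
A = 7 (A = 6 + 1 = 7)
W(m) = -2 + m*(m + 2*m²) (W(m) = ((m² + m²) + m)*m - 2 = (2*m² + m)*m - 2 = (m + 2*m²)*m - 2 = m*(m + 2*m²) - 2 = -2 + m*(m + 2*m²))
w(J) = 7 + J² (w(J) = 7 + J*J = 7 + J²)
13894 + w(W(C)) = 13894 + (7 + (-2 + 3² + 2*3³)²) = 13894 + (7 + (-2 + 9 + 2*27)²) = 13894 + (7 + (-2 + 9 + 54)²) = 13894 + (7 + 61²) = 13894 + (7 + 3721) = 13894 + 3728 = 17622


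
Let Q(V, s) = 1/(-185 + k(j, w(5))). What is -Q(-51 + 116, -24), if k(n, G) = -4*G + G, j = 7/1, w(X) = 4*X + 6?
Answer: 1/263 ≈ 0.0038023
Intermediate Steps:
w(X) = 6 + 4*X
j = 7 (j = 7*1 = 7)
k(n, G) = -3*G
Q(V, s) = -1/263 (Q(V, s) = 1/(-185 - 3*(6 + 4*5)) = 1/(-185 - 3*(6 + 20)) = 1/(-185 - 3*26) = 1/(-185 - 78) = 1/(-263) = -1/263)
-Q(-51 + 116, -24) = -1*(-1/263) = 1/263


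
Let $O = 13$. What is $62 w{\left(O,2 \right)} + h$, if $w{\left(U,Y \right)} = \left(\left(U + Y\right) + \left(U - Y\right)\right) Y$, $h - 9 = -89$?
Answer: $3144$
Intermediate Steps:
$h = -80$ ($h = 9 - 89 = -80$)
$w{\left(U,Y \right)} = 2 U Y$
$62 w{\left(O,2 \right)} + h = 62 \cdot 2 \cdot 13 \cdot 2 - 80 = 62 \cdot 52 - 80 = 3224 - 80 = 3144$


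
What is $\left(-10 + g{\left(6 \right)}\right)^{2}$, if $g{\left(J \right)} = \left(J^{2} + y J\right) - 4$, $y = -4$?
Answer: $4$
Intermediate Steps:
$g{\left(J \right)} = -4 + J^{2} - 4 J$ ($g{\left(J \right)} = \left(J^{2} - 4 J\right) - 4 = -4 + J^{2} - 4 J$)
$\left(-10 + g{\left(6 \right)}\right)^{2} = \left(-10 - \left(28 - 36\right)\right)^{2} = \left(-10 - -8\right)^{2} = \left(-10 + 8\right)^{2} = \left(-2\right)^{2} = 4$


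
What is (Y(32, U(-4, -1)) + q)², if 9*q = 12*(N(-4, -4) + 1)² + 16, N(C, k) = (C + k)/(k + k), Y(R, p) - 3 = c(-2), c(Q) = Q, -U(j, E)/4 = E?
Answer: 5329/81 ≈ 65.790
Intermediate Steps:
U(j, E) = -4*E
Y(R, p) = 1 (Y(R, p) = 3 - 2 = 1)
N(C, k) = (C + k)/(2*k) (N(C, k) = (C + k)/((2*k)) = (C + k)*(1/(2*k)) = (C + k)/(2*k))
q = 64/9 (q = (12*((½)*(-4 - 4)/(-4) + 1)² + 16)/9 = (12*((½)*(-¼)*(-8) + 1)² + 16)/9 = (12*(1 + 1)² + 16)/9 = (12*2² + 16)/9 = (12*4 + 16)/9 = (48 + 16)/9 = (⅑)*64 = 64/9 ≈ 7.1111)
(Y(32, U(-4, -1)) + q)² = (1 + 64/9)² = (73/9)² = 5329/81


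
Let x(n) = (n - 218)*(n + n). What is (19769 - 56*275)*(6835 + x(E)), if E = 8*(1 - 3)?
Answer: 62577187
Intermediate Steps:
E = -16 (E = 8*(-2) = -16)
x(n) = 2*n*(-218 + n) (x(n) = (-218 + n)*(2*n) = 2*n*(-218 + n))
(19769 - 56*275)*(6835 + x(E)) = (19769 - 56*275)*(6835 + 2*(-16)*(-218 - 16)) = (19769 - 15400)*(6835 + 2*(-16)*(-234)) = 4369*(6835 + 7488) = 4369*14323 = 62577187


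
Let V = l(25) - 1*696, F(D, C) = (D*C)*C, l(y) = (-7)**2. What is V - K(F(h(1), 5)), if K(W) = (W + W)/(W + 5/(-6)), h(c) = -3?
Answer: -59057/91 ≈ -648.98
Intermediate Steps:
l(y) = 49
F(D, C) = D*C**2 (F(D, C) = (C*D)*C = D*C**2)
V = -647 (V = 49 - 1*696 = 49 - 696 = -647)
K(W) = 2*W/(-5/6 + W) (K(W) = (2*W)/(W + 5*(-1/6)) = (2*W)/(W - 5/6) = (2*W)/(-5/6 + W) = 2*W/(-5/6 + W))
V - K(F(h(1), 5)) = -647 - 12*(-3*5**2)/(-5 + 6*(-3*5**2)) = -647 - 12*(-3*25)/(-5 + 6*(-3*25)) = -647 - 12*(-75)/(-5 + 6*(-75)) = -647 - 12*(-75)/(-5 - 450) = -647 - 12*(-75)/(-455) = -647 - 12*(-75)*(-1)/455 = -647 - 1*180/91 = -647 - 180/91 = -59057/91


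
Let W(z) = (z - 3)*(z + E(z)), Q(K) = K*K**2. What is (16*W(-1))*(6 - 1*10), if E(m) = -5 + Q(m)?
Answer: -1792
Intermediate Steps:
Q(K) = K**3
E(m) = -5 + m**3
W(z) = (-3 + z)*(-5 + z + z**3) (W(z) = (z - 3)*(z + (-5 + z**3)) = (-3 + z)*(-5 + z + z**3))
(16*W(-1))*(6 - 1*10) = (16*(15 + (-1)**2 + (-1)**4 - 8*(-1) - 3*(-1)**3))*(6 - 1*10) = (16*(15 + 1 + 1 + 8 - 3*(-1)))*(6 - 10) = (16*(15 + 1 + 1 + 8 + 3))*(-4) = (16*28)*(-4) = 448*(-4) = -1792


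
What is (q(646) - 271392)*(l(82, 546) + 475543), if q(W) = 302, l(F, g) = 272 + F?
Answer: -129010917730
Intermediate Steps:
(q(646) - 271392)*(l(82, 546) + 475543) = (302 - 271392)*((272 + 82) + 475543) = -271090*(354 + 475543) = -271090*475897 = -129010917730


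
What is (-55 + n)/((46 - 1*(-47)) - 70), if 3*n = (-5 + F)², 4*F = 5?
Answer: -35/16 ≈ -2.1875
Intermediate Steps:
F = 5/4 (F = (¼)*5 = 5/4 ≈ 1.2500)
n = 75/16 (n = (-5 + 5/4)²/3 = (-15/4)²/3 = (⅓)*(225/16) = 75/16 ≈ 4.6875)
(-55 + n)/((46 - 1*(-47)) - 70) = (-55 + 75/16)/((46 - 1*(-47)) - 70) = -805/(16*((46 + 47) - 70)) = -805/(16*(93 - 70)) = -805/16/23 = -805/16*1/23 = -35/16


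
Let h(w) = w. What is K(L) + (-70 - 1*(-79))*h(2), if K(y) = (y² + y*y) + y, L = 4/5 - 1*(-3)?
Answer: 1267/25 ≈ 50.680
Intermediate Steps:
L = 19/5 (L = 4*(⅕) + 3 = ⅘ + 3 = 19/5 ≈ 3.8000)
K(y) = y + 2*y² (K(y) = (y² + y²) + y = 2*y² + y = y + 2*y²)
K(L) + (-70 - 1*(-79))*h(2) = 19*(1 + 2*(19/5))/5 + (-70 - 1*(-79))*2 = 19*(1 + 38/5)/5 + (-70 + 79)*2 = (19/5)*(43/5) + 9*2 = 817/25 + 18 = 1267/25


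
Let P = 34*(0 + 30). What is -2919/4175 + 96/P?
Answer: -42943/70975 ≈ -0.60504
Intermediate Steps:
P = 1020 (P = 34*30 = 1020)
-2919/4175 + 96/P = -2919/4175 + 96/1020 = -2919*1/4175 + 96*(1/1020) = -2919/4175 + 8/85 = -42943/70975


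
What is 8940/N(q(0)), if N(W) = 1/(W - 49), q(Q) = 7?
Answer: -375480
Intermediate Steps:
N(W) = 1/(-49 + W)
8940/N(q(0)) = 8940/(1/(-49 + 7)) = 8940/(1/(-42)) = 8940/(-1/42) = 8940*(-42) = -375480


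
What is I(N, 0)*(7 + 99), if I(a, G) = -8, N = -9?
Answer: -848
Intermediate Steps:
I(N, 0)*(7 + 99) = -8*(7 + 99) = -8*106 = -848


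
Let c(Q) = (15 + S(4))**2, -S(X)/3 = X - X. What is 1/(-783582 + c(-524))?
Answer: -1/783357 ≈ -1.2766e-6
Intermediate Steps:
S(X) = 0 (S(X) = -3*(X - X) = -3*0 = 0)
c(Q) = 225 (c(Q) = (15 + 0)**2 = 15**2 = 225)
1/(-783582 + c(-524)) = 1/(-783582 + 225) = 1/(-783357) = -1/783357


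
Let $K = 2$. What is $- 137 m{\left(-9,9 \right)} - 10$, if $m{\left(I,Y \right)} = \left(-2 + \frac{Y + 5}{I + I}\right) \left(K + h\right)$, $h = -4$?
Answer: $- \frac{6940}{9} \approx -771.11$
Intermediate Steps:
$m{\left(I,Y \right)} = 4 - \frac{5 + Y}{I}$ ($m{\left(I,Y \right)} = \left(-2 + \frac{Y + 5}{I + I}\right) \left(2 - 4\right) = \left(-2 + \frac{5 + Y}{2 I}\right) \left(-2\right) = 4 - \frac{5 + Y}{I}$)
$- 137 m{\left(-9,9 \right)} - 10 = - 137 \frac{-5 - 9 + 4 \left(-9\right)}{-9} - 10 = - 137 \left(- \frac{-5 - 9 - 36}{9}\right) - 10 = - 137 \left(\left(- \frac{1}{9}\right) \left(-50\right)\right) - 10 = \left(-137\right) \frac{50}{9} - 10 = - \frac{6850}{9} - 10 = - \frac{6940}{9}$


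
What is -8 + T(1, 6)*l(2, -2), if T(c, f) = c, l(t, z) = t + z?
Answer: -8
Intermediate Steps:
-8 + T(1, 6)*l(2, -2) = -8 + 1*(2 - 2) = -8 + 1*0 = -8 + 0 = -8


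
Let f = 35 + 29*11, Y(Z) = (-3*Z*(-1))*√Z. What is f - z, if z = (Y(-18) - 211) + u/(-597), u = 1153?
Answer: 338458/597 + 162*I*√2 ≈ 566.93 + 229.1*I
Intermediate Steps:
Y(Z) = 3*Z^(3/2) (Y(Z) = (3*Z)*√Z = 3*Z^(3/2))
f = 354 (f = 35 + 319 = 354)
z = -127120/597 - 162*I*√2 (z = (3*(-18)^(3/2) - 211) + 1153/(-597) = (3*(-54*I*√2) - 211) + 1153*(-1/597) = (-162*I*√2 - 211) - 1153/597 = (-211 - 162*I*√2) - 1153/597 = -127120/597 - 162*I*√2 ≈ -212.93 - 229.1*I)
f - z = 354 - (-127120/597 - 162*I*√2) = 354 + (127120/597 + 162*I*√2) = 338458/597 + 162*I*√2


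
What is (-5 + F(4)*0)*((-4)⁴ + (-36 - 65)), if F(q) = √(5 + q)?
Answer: -775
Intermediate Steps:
(-5 + F(4)*0)*((-4)⁴ + (-36 - 65)) = (-5 + √(5 + 4)*0)*((-4)⁴ + (-36 - 65)) = (-5 + √9*0)*(256 - 101) = (-5 + 3*0)*155 = (-5 + 0)*155 = -5*155 = -775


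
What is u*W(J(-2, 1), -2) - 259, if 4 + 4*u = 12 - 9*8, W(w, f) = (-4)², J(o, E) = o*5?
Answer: -515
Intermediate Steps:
J(o, E) = 5*o
W(w, f) = 16
u = -16 (u = -1 + (12 - 9*8)/4 = -1 + (12 - 72)/4 = -1 + (¼)*(-60) = -1 - 15 = -16)
u*W(J(-2, 1), -2) - 259 = -16*16 - 259 = -256 - 259 = -515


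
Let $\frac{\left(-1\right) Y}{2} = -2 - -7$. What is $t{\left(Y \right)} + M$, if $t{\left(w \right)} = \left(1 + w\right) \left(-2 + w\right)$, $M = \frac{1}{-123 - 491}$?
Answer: $\frac{66311}{614} \approx 108.0$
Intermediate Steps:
$Y = -10$ ($Y = - 2 \left(-2 - -7\right) = - 2 \left(-2 + 7\right) = \left(-2\right) 5 = -10$)
$M = - \frac{1}{614}$ ($M = \frac{1}{-614} = - \frac{1}{614} \approx -0.0016287$)
$t{\left(Y \right)} + M = \left(-2 + \left(-10\right)^{2} - -10\right) - \frac{1}{614} = \left(-2 + 100 + 10\right) - \frac{1}{614} = 108 - \frac{1}{614} = \frac{66311}{614}$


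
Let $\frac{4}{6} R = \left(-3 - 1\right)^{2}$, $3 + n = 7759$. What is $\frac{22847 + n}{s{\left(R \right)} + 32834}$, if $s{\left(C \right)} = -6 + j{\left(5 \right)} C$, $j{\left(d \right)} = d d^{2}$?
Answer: $\frac{30603}{35828} \approx 0.85416$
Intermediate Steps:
$j{\left(d \right)} = d^{3}$
$n = 7756$ ($n = -3 + 7759 = 7756$)
$R = 24$ ($R = \frac{3 \left(-3 - 1\right)^{2}}{2} = \frac{3 \left(-4\right)^{2}}{2} = \frac{3}{2} \cdot 16 = 24$)
$s{\left(C \right)} = -6 + 125 C$ ($s{\left(C \right)} = -6 + 5^{3} C = -6 + 125 C$)
$\frac{22847 + n}{s{\left(R \right)} + 32834} = \frac{22847 + 7756}{\left(-6 + 125 \cdot 24\right) + 32834} = \frac{30603}{\left(-6 + 3000\right) + 32834} = \frac{30603}{2994 + 32834} = \frac{30603}{35828}$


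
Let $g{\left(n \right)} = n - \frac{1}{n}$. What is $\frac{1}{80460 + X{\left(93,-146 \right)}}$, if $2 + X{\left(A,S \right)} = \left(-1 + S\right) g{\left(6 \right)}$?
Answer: $\frac{2}{159201} \approx 1.2563 \cdot 10^{-5}$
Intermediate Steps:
$X{\left(A,S \right)} = - \frac{47}{6} + \frac{35 S}{6}$ ($X{\left(A,S \right)} = -2 + \left(-1 + S\right) \left(6 - \frac{1}{6}\right) = -2 + \left(-1 + S\right) \frac{35}{6} = -2 + \left(- \frac{35}{6} + \frac{35 S}{6}\right) = - \frac{47}{6} + \frac{35 S}{6}$)
$\frac{1}{80460 + X{\left(93,-146 \right)}} = \frac{1}{80460 + \left(- \frac{47}{6} + \frac{35}{6} \left(-146\right)\right)} = \frac{1}{80460 - \frac{1719}{2}} = \frac{1}{\frac{159201}{2}} = \frac{2}{159201}$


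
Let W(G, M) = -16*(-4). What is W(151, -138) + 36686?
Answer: 36750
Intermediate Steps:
W(G, M) = 64
W(151, -138) + 36686 = 64 + 36686 = 36750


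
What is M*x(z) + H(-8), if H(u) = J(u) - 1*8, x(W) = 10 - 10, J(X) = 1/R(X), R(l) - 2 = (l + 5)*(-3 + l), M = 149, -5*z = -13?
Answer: -279/35 ≈ -7.9714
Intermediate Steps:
z = 13/5 (z = -⅕*(-13) = 13/5 ≈ 2.6000)
R(l) = 2 + (-3 + l)*(5 + l) (R(l) = 2 + (l + 5)*(-3 + l) = 2 + (5 + l)*(-3 + l) = 2 + (-3 + l)*(5 + l))
J(X) = 1/(-13 + X² + 2*X)
x(W) = 0
H(u) = -8 + 1/(-13 + u² + 2*u) (H(u) = 1/(-13 + u² + 2*u) - 1*8 = 1/(-13 + u² + 2*u) - 8 = -8 + 1/(-13 + u² + 2*u))
M*x(z) + H(-8) = 149*0 + (105 - 16*(-8) - 8*(-8)²)/(-13 + (-8)² + 2*(-8)) = 0 + (105 + 128 - 8*64)/(-13 + 64 - 16) = 0 + (105 + 128 - 512)/35 = 0 + (1/35)*(-279) = 0 - 279/35 = -279/35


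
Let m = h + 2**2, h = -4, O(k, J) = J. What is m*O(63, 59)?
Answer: 0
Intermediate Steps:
m = 0 (m = -4 + 2**2 = -4 + 4 = 0)
m*O(63, 59) = 0*59 = 0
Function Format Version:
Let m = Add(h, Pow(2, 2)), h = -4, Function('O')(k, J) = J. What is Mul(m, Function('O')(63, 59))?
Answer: 0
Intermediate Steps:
m = 0 (m = Add(-4, Pow(2, 2)) = Add(-4, 4) = 0)
Mul(m, Function('O')(63, 59)) = Mul(0, 59) = 0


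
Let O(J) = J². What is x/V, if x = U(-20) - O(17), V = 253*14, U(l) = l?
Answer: -309/3542 ≈ -0.087239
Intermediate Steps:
V = 3542
x = -309 (x = -20 - 1*17² = -20 - 1*289 = -20 - 289 = -309)
x/V = -309/3542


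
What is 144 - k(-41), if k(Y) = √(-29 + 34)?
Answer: 144 - √5 ≈ 141.76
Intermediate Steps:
k(Y) = √5
144 - k(-41) = 144 - √5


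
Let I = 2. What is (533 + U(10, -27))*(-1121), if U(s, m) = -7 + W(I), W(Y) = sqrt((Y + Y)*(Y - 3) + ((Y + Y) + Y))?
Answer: -589646 - 1121*sqrt(2) ≈ -5.9123e+5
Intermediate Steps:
W(Y) = sqrt(3*Y + 2*Y*(-3 + Y)) (W(Y) = sqrt((2*Y)*(-3 + Y) + (2*Y + Y)) = sqrt(2*Y*(-3 + Y) + 3*Y) = sqrt(3*Y + 2*Y*(-3 + Y)))
U(s, m) = -7 + sqrt(2) (U(s, m) = -7 + sqrt(2*(-3 + 2*2)) = -7 + sqrt(2*(-3 + 4)) = -7 + sqrt(2*1) = -7 + sqrt(2))
(533 + U(10, -27))*(-1121) = (533 + (-7 + sqrt(2)))*(-1121) = (526 + sqrt(2))*(-1121) = -589646 - 1121*sqrt(2)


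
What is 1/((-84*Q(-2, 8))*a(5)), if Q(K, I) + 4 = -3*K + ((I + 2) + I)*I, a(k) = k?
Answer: -1/61320 ≈ -1.6308e-5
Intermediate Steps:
Q(K, I) = -4 - 3*K + I*(2 + 2*I) (Q(K, I) = -4 + (-3*K + ((I + 2) + I)*I) = -4 + (-3*K + ((2 + I) + I)*I) = -4 + (-3*K + (2 + 2*I)*I) = -4 + (-3*K + I*(2 + 2*I)) = -4 - 3*K + I*(2 + 2*I))
1/((-84*Q(-2, 8))*a(5)) = 1/(-84*(-4 - 3*(-2) + 2*8 + 2*8²)*5) = 1/(-84*(-4 + 6 + 16 + 2*64)*5) = 1/(-84*(-4 + 6 + 16 + 128)*5) = 1/(-84*146*5) = 1/(-12264*5) = 1/(-61320) = -1/61320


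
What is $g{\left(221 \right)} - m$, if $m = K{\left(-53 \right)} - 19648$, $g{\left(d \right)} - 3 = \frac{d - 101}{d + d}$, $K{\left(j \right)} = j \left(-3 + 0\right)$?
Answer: $\frac{4307792}{221} \approx 19492.0$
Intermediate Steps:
$K{\left(j \right)} = - 3 j$ ($K{\left(j \right)} = j \left(-3\right) = - 3 j$)
$g{\left(d \right)} = 3 + \frac{-101 + d}{2 d}$ ($g{\left(d \right)} = 3 + \frac{d - 101}{d + d} = 3 + \frac{-101 + d}{2 d}$)
$m = -19489$ ($m = \left(-3\right) \left(-53\right) - 19648 = 159 - 19648 = -19489$)
$g{\left(221 \right)} - m = \frac{-101 + 7 \cdot 221}{2 \cdot 221} - -19489 = \frac{1}{2} \cdot \frac{1}{221} \left(-101 + 1547\right) + 19489 = \frac{1}{2} \cdot \frac{1}{221} \cdot 1446 + 19489 = \frac{723}{221} + 19489 = \frac{4307792}{221}$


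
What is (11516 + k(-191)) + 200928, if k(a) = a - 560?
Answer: 211693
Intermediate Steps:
k(a) = -560 + a
(11516 + k(-191)) + 200928 = (11516 + (-560 - 191)) + 200928 = (11516 - 751) + 200928 = 10765 + 200928 = 211693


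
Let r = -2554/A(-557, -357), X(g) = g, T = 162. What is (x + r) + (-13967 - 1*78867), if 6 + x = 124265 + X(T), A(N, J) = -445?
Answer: 14058769/445 ≈ 31593.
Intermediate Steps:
x = 124421 (x = -6 + (124265 + 162) = -6 + 124427 = 124421)
r = 2554/445 (r = -2554/(-445) = -2554*(-1/445) = 2554/445 ≈ 5.7393)
(x + r) + (-13967 - 1*78867) = (124421 + 2554/445) + (-13967 - 1*78867) = 55369899/445 + (-13967 - 78867) = 55369899/445 - 92834 = 14058769/445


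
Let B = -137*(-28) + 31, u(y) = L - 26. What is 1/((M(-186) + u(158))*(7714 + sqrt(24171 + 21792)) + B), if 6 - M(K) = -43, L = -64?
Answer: -312407/97520869846 + 123*sqrt(5107)/97520869846 ≈ -3.1134e-6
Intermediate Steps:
u(y) = -90 (u(y) = -64 - 26 = -90)
M(K) = 49 (M(K) = 6 - 1*(-43) = 6 + 43 = 49)
B = 3867 (B = 3836 + 31 = 3867)
1/((M(-186) + u(158))*(7714 + sqrt(24171 + 21792)) + B) = 1/((49 - 90)*(7714 + sqrt(24171 + 21792)) + 3867) = 1/(-41*(7714 + sqrt(45963)) + 3867) = 1/(-41*(7714 + 3*sqrt(5107)) + 3867) = 1/((-316274 - 123*sqrt(5107)) + 3867) = 1/(-312407 - 123*sqrt(5107))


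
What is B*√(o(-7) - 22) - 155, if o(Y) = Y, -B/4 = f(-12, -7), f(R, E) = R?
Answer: -155 + 48*I*√29 ≈ -155.0 + 258.49*I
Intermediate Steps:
B = 48 (B = -4*(-12) = 48)
B*√(o(-7) - 22) - 155 = 48*√(-7 - 22) - 155 = 48*√(-29) - 155 = 48*(I*√29) - 155 = 48*I*√29 - 155 = -155 + 48*I*√29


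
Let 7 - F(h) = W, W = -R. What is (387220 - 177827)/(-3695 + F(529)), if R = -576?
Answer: -209393/4264 ≈ -49.107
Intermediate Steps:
W = 576 (W = -1*(-576) = 576)
F(h) = -569 (F(h) = 7 - 1*576 = 7 - 576 = -569)
(387220 - 177827)/(-3695 + F(529)) = (387220 - 177827)/(-3695 - 569) = 209393/(-4264) = 209393*(-1/4264) = -209393/4264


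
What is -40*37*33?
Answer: -48840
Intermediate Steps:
-40*37*33 = -1480*33 = -48840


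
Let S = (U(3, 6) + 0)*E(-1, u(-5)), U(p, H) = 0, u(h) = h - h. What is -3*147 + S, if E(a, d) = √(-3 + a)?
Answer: -441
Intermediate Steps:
u(h) = 0
S = 0 (S = (0 + 0)*√(-3 - 1) = 0*√(-4) = 0*(2*I) = 0)
-3*147 + S = -3*147 + 0 = -441 + 0 = -441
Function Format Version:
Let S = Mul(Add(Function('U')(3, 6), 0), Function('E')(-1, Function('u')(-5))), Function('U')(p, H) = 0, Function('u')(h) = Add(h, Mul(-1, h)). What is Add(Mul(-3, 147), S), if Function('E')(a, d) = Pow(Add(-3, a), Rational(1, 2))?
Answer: -441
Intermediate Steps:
Function('u')(h) = 0
S = 0 (S = Mul(Add(0, 0), Pow(Add(-3, -1), Rational(1, 2))) = Mul(0, Pow(-4, Rational(1, 2))) = Mul(0, Mul(2, I)) = 0)
Add(Mul(-3, 147), S) = Add(Mul(-3, 147), 0) = Add(-441, 0) = -441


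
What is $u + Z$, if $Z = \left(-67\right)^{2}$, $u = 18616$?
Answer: $23105$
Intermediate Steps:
$Z = 4489$
$u + Z = 18616 + 4489 = 23105$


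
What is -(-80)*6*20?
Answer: 9600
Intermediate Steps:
-(-80)*6*20 = -20*(-24)*20 = 480*20 = 9600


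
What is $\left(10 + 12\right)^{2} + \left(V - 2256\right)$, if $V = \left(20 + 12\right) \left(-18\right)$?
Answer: $-2348$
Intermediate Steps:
$V = -576$ ($V = 32 \left(-18\right) = -576$)
$\left(10 + 12\right)^{2} + \left(V - 2256\right) = \left(10 + 12\right)^{2} - 2832 = 22^{2} - 2832 = 484 - 2832 = -2348$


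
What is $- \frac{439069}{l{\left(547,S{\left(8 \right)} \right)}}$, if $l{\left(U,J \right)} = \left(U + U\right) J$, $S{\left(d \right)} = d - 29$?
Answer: $\frac{439069}{22974} \approx 19.112$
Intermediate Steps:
$S{\left(d \right)} = -29 + d$
$l{\left(U,J \right)} = 2 J U$ ($l{\left(U,J \right)} = 2 U J = 2 J U$)
$- \frac{439069}{l{\left(547,S{\left(8 \right)} \right)}} = - \frac{439069}{2 \left(-29 + 8\right) 547} = - \frac{439069}{2 \left(-21\right) 547} = - \frac{439069}{-22974} = \left(-439069\right) \left(- \frac{1}{22974}\right) = \frac{439069}{22974}$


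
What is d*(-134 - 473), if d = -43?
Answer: 26101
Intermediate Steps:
d*(-134 - 473) = -43*(-134 - 473) = -43*(-607) = 26101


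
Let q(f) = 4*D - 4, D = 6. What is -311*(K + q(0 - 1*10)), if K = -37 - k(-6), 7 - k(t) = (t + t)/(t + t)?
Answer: 7153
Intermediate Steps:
k(t) = 6 (k(t) = 7 - (t + t)/(t + t) = 7 - 2*t/(2*t) = 7 - 2*t*1/(2*t) = 7 - 1*1 = 7 - 1 = 6)
K = -43 (K = -37 - 1*6 = -37 - 6 = -43)
q(f) = 20 (q(f) = 4*6 - 4 = 24 - 4 = 20)
-311*(K + q(0 - 1*10)) = -311*(-43 + 20) = -311*(-23) = 7153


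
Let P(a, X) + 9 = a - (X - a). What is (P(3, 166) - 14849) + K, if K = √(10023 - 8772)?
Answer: -15018 + 3*√139 ≈ -14983.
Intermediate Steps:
P(a, X) = -9 - X + 2*a (P(a, X) = -9 + (a - (X - a)) = -9 + (a + (a - X)) = -9 + (-X + 2*a) = -9 - X + 2*a)
K = 3*√139 (K = √1251 = 3*√139 ≈ 35.370)
(P(3, 166) - 14849) + K = ((-9 - 1*166 + 2*3) - 14849) + 3*√139 = ((-9 - 166 + 6) - 14849) + 3*√139 = (-169 - 14849) + 3*√139 = -15018 + 3*√139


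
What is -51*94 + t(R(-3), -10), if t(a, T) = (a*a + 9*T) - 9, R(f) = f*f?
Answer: -4812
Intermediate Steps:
R(f) = f²
t(a, T) = -9 + a² + 9*T (t(a, T) = (a² + 9*T) - 9 = -9 + a² + 9*T)
-51*94 + t(R(-3), -10) = -51*94 + (-9 + ((-3)²)² + 9*(-10)) = -4794 + (-9 + 9² - 90) = -4794 + (-9 + 81 - 90) = -4794 - 18 = -4812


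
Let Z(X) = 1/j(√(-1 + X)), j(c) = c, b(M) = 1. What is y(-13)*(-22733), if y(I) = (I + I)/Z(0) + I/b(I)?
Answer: 295529 + 591058*I ≈ 2.9553e+5 + 5.9106e+5*I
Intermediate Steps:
Z(X) = (-1 + X)^(-½) (Z(X) = 1/(√(-1 + X)) = (-1 + X)^(-½))
y(I) = I + 2*I*I (y(I) = (I + I)/((-1 + 0)^(-½)) + I/1 = (2*I)/((-1)^(-½)) + I*1 = (2*I)/((-I)) + I = (2*I)*I + I = 2*I*I + I = I + 2*I*I)
y(-13)*(-22733) = -13*(1 + 2*I)*(-22733) = (-13 - 26*I)*(-22733) = 295529 + 591058*I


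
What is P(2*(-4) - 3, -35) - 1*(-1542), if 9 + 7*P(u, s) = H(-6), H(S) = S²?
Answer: 10821/7 ≈ 1545.9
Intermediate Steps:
P(u, s) = 27/7 (P(u, s) = -9/7 + (⅐)*(-6)² = -9/7 + (⅐)*36 = -9/7 + 36/7 = 27/7)
P(2*(-4) - 3, -35) - 1*(-1542) = 27/7 - 1*(-1542) = 27/7 + 1542 = 10821/7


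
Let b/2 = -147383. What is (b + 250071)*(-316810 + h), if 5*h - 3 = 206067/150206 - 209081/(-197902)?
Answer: 15032657670728146797/1061645279 ≈ 1.4160e+10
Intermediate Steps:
h = 40341123889/37157584765 (h = ⅗ + (206067/150206 - 209081/(-197902))/5 = ⅗ + (206067*(1/150206) - 209081*(-1/197902))/5 = ⅗ + (206067/150206 + 209081/197902)/5 = ⅗ + (⅕)*(18046573030/7431516953) = ⅗ + 3609314606/7431516953 = 40341123889/37157584765 ≈ 1.0857)
b = -294766 (b = 2*(-147383) = -294766)
(b + 250071)*(-316810 + h) = (-294766 + 250071)*(-316810 + 40341123889/37157584765) = -44695*(-11771854088275761/37157584765) = 15032657670728146797/1061645279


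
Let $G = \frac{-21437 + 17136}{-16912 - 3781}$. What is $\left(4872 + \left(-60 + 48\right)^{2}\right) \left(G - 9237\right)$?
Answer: $- \frac{958742891040}{20693} \approx -4.6332 \cdot 10^{7}$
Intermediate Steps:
$G = \frac{4301}{20693}$ ($G = - \frac{4301}{-20693} = \left(-4301\right) \left(- \frac{1}{20693}\right) = \frac{4301}{20693} \approx 0.20785$)
$\left(4872 + \left(-60 + 48\right)^{2}\right) \left(G - 9237\right) = \left(4872 + \left(-60 + 48\right)^{2}\right) \left(\frac{4301}{20693} - 9237\right) = \left(4872 + \left(-12\right)^{2}\right) \left(- \frac{191136940}{20693}\right) = \left(4872 + 144\right) \left(- \frac{191136940}{20693}\right) = 5016 \left(- \frac{191136940}{20693}\right) = - \frac{958742891040}{20693}$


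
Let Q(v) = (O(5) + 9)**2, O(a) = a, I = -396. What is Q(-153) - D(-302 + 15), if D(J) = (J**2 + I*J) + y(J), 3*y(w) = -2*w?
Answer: -588049/3 ≈ -1.9602e+5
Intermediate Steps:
y(w) = -2*w/3 (y(w) = (-2*w)/3 = -2*w/3)
Q(v) = 196 (Q(v) = (5 + 9)**2 = 14**2 = 196)
D(J) = J**2 - 1190*J/3 (D(J) = (J**2 - 396*J) - 2*J/3 = J**2 - 1190*J/3)
Q(-153) - D(-302 + 15) = 196 - (-302 + 15)*(-1190 + 3*(-302 + 15))/3 = 196 - (-287)*(-1190 + 3*(-287))/3 = 196 - (-287)*(-1190 - 861)/3 = 196 - (-287)*(-2051)/3 = 196 - 1*588637/3 = 196 - 588637/3 = -588049/3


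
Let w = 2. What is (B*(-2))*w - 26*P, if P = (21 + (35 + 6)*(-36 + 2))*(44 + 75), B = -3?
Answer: 4248074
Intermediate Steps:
P = -163387 (P = (21 + 41*(-34))*119 = (21 - 1394)*119 = -1373*119 = -163387)
(B*(-2))*w - 26*P = -3*(-2)*2 - 26*(-163387) = 6*2 + 4248062 = 12 + 4248062 = 4248074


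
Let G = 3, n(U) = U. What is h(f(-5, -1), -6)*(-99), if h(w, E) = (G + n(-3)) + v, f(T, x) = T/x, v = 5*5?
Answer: -2475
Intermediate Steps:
v = 25
h(w, E) = 25 (h(w, E) = (3 - 3) + 25 = 0 + 25 = 25)
h(f(-5, -1), -6)*(-99) = 25*(-99) = -2475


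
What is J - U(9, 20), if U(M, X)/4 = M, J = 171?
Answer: 135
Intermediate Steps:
U(M, X) = 4*M
J - U(9, 20) = 171 - 4*9 = 171 - 1*36 = 171 - 36 = 135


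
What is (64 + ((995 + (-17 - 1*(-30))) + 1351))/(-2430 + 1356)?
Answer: -2423/1074 ≈ -2.2561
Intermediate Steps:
(64 + ((995 + (-17 - 1*(-30))) + 1351))/(-2430 + 1356) = (64 + ((995 + (-17 + 30)) + 1351))/(-1074) = (64 + ((995 + 13) + 1351))*(-1/1074) = (64 + (1008 + 1351))*(-1/1074) = (64 + 2359)*(-1/1074) = 2423*(-1/1074) = -2423/1074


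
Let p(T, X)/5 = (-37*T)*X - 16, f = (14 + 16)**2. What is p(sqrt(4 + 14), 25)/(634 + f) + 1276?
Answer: 978652/767 - 13875*sqrt(2)/1534 ≈ 1263.2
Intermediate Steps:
f = 900 (f = 30**2 = 900)
p(T, X) = -80 - 185*T*X (p(T, X) = 5*((-37*T)*X - 16) = 5*(-37*T*X - 16) = 5*(-16 - 37*T*X) = -80 - 185*T*X)
p(sqrt(4 + 14), 25)/(634 + f) + 1276 = (-80 - 185*sqrt(4 + 14)*25)/(634 + 900) + 1276 = (-80 - 185*sqrt(18)*25)/1534 + 1276 = (-80 - 185*3*sqrt(2)*25)*(1/1534) + 1276 = (-80 - 13875*sqrt(2))*(1/1534) + 1276 = (-40/767 - 13875*sqrt(2)/1534) + 1276 = 978652/767 - 13875*sqrt(2)/1534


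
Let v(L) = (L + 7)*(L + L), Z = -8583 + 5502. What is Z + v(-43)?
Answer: 15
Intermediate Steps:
Z = -3081
v(L) = 2*L*(7 + L) (v(L) = (7 + L)*(2*L) = 2*L*(7 + L))
Z + v(-43) = -3081 + 2*(-43)*(7 - 43) = -3081 + 2*(-43)*(-36) = -3081 + 3096 = 15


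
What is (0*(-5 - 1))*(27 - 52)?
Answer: 0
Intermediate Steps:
(0*(-5 - 1))*(27 - 52) = (0*(-6))*(-25) = 0*(-25) = 0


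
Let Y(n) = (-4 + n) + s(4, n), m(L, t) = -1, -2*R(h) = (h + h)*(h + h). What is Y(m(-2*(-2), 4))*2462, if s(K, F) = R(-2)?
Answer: -32006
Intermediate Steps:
R(h) = -2*h² (R(h) = -(h + h)*(h + h)/2 = -2*h*2*h/2 = -2*h²)
s(K, F) = -8 (s(K, F) = -2*(-2)² = -2*4 = -8)
Y(n) = -12 + n (Y(n) = (-4 + n) - 8 = -12 + n)
Y(m(-2*(-2), 4))*2462 = (-12 - 1)*2462 = -13*2462 = -32006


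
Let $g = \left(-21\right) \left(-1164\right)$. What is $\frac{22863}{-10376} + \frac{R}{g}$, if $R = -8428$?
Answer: $- \frac{23082575}{9058248} \approx -2.5482$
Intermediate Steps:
$g = 24444$
$\frac{22863}{-10376} + \frac{R}{g} = \frac{22863}{-10376} - \frac{8428}{24444} = 22863 \left(- \frac{1}{10376}\right) - \frac{301}{873} = - \frac{22863}{10376} - \frac{301}{873} = - \frac{23082575}{9058248}$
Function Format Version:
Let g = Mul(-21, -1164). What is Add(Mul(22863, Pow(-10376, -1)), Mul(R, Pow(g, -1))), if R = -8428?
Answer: Rational(-23082575, 9058248) ≈ -2.5482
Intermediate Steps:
g = 24444
Add(Mul(22863, Pow(-10376, -1)), Mul(R, Pow(g, -1))) = Add(Mul(22863, Pow(-10376, -1)), Mul(-8428, Pow(24444, -1))) = Add(Mul(22863, Rational(-1, 10376)), Mul(-8428, Rational(1, 24444))) = Add(Rational(-22863, 10376), Rational(-301, 873)) = Rational(-23082575, 9058248)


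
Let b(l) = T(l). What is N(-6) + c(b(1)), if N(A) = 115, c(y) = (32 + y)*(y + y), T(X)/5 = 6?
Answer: 3835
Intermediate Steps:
T(X) = 30 (T(X) = 5*6 = 30)
b(l) = 30
c(y) = 2*y*(32 + y) (c(y) = (32 + y)*(2*y) = 2*y*(32 + y))
N(-6) + c(b(1)) = 115 + 2*30*(32 + 30) = 115 + 2*30*62 = 115 + 3720 = 3835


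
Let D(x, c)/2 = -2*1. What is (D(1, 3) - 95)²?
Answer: 9801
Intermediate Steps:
D(x, c) = -4 (D(x, c) = 2*(-2*1) = 2*(-2) = -4)
(D(1, 3) - 95)² = (-4 - 95)² = (-99)² = 9801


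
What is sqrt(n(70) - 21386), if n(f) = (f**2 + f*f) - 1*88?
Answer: I*sqrt(11674) ≈ 108.05*I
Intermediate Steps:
n(f) = -88 + 2*f**2 (n(f) = (f**2 + f**2) - 88 = 2*f**2 - 88 = -88 + 2*f**2)
sqrt(n(70) - 21386) = sqrt((-88 + 2*70**2) - 21386) = sqrt((-88 + 2*4900) - 21386) = sqrt((-88 + 9800) - 21386) = sqrt(9712 - 21386) = sqrt(-11674) = I*sqrt(11674)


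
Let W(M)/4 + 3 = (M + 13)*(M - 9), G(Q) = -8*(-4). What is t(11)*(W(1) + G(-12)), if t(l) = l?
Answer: -4708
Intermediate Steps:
G(Q) = 32
W(M) = -12 + 4*(-9 + M)*(13 + M) (W(M) = -12 + 4*((M + 13)*(M - 9)) = -12 + 4*((13 + M)*(-9 + M)) = -12 + 4*((-9 + M)*(13 + M)) = -12 + 4*(-9 + M)*(13 + M))
t(11)*(W(1) + G(-12)) = 11*((-480 + 4*1² + 16*1) + 32) = 11*((-480 + 4*1 + 16) + 32) = 11*((-480 + 4 + 16) + 32) = 11*(-460 + 32) = 11*(-428) = -4708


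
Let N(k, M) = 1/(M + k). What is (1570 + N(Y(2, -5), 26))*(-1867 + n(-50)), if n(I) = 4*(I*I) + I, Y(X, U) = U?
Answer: 266504593/21 ≈ 1.2691e+7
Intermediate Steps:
n(I) = I + 4*I**2 (n(I) = 4*I**2 + I = I + 4*I**2)
(1570 + N(Y(2, -5), 26))*(-1867 + n(-50)) = (1570 + 1/(26 - 5))*(-1867 - 50*(1 + 4*(-50))) = (1570 + 1/21)*(-1867 - 50*(1 - 200)) = (1570 + 1/21)*(-1867 - 50*(-199)) = 32971*(-1867 + 9950)/21 = (32971/21)*8083 = 266504593/21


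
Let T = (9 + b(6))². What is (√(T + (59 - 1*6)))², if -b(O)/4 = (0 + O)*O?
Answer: 18278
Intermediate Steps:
b(O) = -4*O² (b(O) = -4*(0 + O)*O = -4*O*O = -4*O²)
T = 18225 (T = (9 - 4*6²)² = (9 - 4*36)² = (9 - 144)² = (-135)² = 18225)
(√(T + (59 - 1*6)))² = (√(18225 + (59 - 1*6)))² = (√(18225 + (59 - 6)))² = (√(18225 + 53))² = (√18278)² = 18278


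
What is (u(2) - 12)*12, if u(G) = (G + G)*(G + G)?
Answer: 48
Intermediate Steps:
u(G) = 4*G**2 (u(G) = (2*G)*(2*G) = 4*G**2)
(u(2) - 12)*12 = (4*2**2 - 12)*12 = (4*4 - 12)*12 = (16 - 12)*12 = 4*12 = 48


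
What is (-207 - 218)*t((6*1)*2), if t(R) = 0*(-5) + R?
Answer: -5100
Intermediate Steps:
t(R) = R (t(R) = 0 + R = R)
(-207 - 218)*t((6*1)*2) = (-207 - 218)*((6*1)*2) = -2550*2 = -425*12 = -5100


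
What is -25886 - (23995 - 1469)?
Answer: -48412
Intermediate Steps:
-25886 - (23995 - 1469) = -25886 - 1*22526 = -25886 - 22526 = -48412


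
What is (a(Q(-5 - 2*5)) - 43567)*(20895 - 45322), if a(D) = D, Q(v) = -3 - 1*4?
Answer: 1064382098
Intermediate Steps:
Q(v) = -7 (Q(v) = -3 - 4 = -7)
(a(Q(-5 - 2*5)) - 43567)*(20895 - 45322) = (-7 - 43567)*(20895 - 45322) = -43574*(-24427) = 1064382098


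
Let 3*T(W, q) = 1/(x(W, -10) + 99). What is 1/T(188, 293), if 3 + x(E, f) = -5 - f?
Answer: 303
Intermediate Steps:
x(E, f) = -8 - f (x(E, f) = -3 + (-5 - f) = -8 - f)
T(W, q) = 1/303 (T(W, q) = 1/(3*((-8 - 1*(-10)) + 99)) = 1/(3*((-8 + 10) + 99)) = 1/(3*(2 + 99)) = (1/3)/101 = (1/3)*(1/101) = 1/303)
1/T(188, 293) = 1/(1/303) = 303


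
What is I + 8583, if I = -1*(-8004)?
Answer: 16587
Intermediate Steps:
I = 8004
I + 8583 = 8004 + 8583 = 16587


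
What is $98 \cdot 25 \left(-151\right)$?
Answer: $-369950$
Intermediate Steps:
$98 \cdot 25 \left(-151\right) = 2450 \left(-151\right) = -369950$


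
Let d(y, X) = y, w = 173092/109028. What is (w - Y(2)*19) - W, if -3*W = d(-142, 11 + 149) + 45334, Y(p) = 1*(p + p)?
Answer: 408571189/27257 ≈ 14990.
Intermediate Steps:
w = 43273/27257 (w = 173092*(1/109028) = 43273/27257 ≈ 1.5876)
Y(p) = 2*p (Y(p) = 1*(2*p) = 2*p)
W = -15064 (W = -(-142 + 45334)/3 = -⅓*45192 = -15064)
(w - Y(2)*19) - W = (43273/27257 - 2*2*19) - 1*(-15064) = (43273/27257 - 4*19) + 15064 = (43273/27257 - 1*76) + 15064 = (43273/27257 - 76) + 15064 = -2028259/27257 + 15064 = 408571189/27257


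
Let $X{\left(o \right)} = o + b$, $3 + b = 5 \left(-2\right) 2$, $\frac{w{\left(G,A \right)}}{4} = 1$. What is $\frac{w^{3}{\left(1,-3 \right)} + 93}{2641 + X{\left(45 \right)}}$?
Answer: $\frac{157}{2663} \approx 0.058956$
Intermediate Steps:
$w{\left(G,A \right)} = 4$ ($w{\left(G,A \right)} = 4 \cdot 1 = 4$)
$b = -23$ ($b = -3 + 5 \left(-2\right) 2 = -3 - 20 = -23$)
$X{\left(o \right)} = -23 + o$ ($X{\left(o \right)} = o - 23 = -23 + o$)
$\frac{w^{3}{\left(1,-3 \right)} + 93}{2641 + X{\left(45 \right)}} = \frac{4^{3} + 93}{2641 + \left(-23 + 45\right)} = \frac{64 + 93}{2641 + 22} = \frac{157}{2663}$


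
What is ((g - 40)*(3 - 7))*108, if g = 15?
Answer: 10800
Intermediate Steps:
((g - 40)*(3 - 7))*108 = ((15 - 40)*(3 - 7))*108 = -25*(-4)*108 = 100*108 = 10800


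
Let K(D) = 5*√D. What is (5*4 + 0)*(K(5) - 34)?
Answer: -680 + 100*√5 ≈ -456.39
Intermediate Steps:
(5*4 + 0)*(K(5) - 34) = (5*4 + 0)*(5*√5 - 34) = (20 + 0)*(-34 + 5*√5) = 20*(-34 + 5*√5) = -680 + 100*√5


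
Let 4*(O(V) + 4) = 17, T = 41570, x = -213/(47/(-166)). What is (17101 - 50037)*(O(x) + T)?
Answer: -1369157754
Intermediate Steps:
x = 35358/47 (x = -213/(47*(-1/166)) = -213/(-47/166) = -213*(-166/47) = 35358/47 ≈ 752.30)
O(V) = 1/4 (O(V) = -4 + (1/4)*17 = -4 + 17/4 = 1/4)
(17101 - 50037)*(O(x) + T) = (17101 - 50037)*(1/4 + 41570) = -32936*166281/4 = -1369157754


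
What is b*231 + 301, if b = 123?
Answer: 28714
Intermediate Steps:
b*231 + 301 = 123*231 + 301 = 28413 + 301 = 28714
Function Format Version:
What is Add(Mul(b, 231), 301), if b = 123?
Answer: 28714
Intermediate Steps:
Add(Mul(b, 231), 301) = Add(Mul(123, 231), 301) = Add(28413, 301) = 28714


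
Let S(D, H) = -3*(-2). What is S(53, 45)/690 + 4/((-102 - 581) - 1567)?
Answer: 179/25875 ≈ 0.0069179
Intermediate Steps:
S(D, H) = 6
S(53, 45)/690 + 4/((-102 - 581) - 1567) = 6/690 + 4/((-102 - 581) - 1567) = 6*(1/690) + 4/(-683 - 1567) = 1/115 + 4/(-2250) = 1/115 + 4*(-1/2250) = 1/115 - 2/1125 = 179/25875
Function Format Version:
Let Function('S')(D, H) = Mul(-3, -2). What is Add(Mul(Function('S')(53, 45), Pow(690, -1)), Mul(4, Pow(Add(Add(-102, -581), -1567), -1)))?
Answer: Rational(179, 25875) ≈ 0.0069179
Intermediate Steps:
Function('S')(D, H) = 6
Add(Mul(Function('S')(53, 45), Pow(690, -1)), Mul(4, Pow(Add(Add(-102, -581), -1567), -1))) = Add(Mul(6, Pow(690, -1)), Mul(4, Pow(Add(Add(-102, -581), -1567), -1))) = Add(Mul(6, Rational(1, 690)), Mul(4, Pow(Add(-683, -1567), -1))) = Add(Rational(1, 115), Mul(4, Pow(-2250, -1))) = Add(Rational(1, 115), Mul(4, Rational(-1, 2250))) = Add(Rational(1, 115), Rational(-2, 1125)) = Rational(179, 25875)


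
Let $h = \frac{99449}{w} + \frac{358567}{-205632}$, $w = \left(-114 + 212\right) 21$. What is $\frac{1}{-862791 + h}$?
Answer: $- \frac{1439424}{1241855024881} \approx -1.1591 \cdot 10^{-6}$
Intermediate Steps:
$w = 2058$ ($w = 98 \cdot 21 = 2058$)
$h = \frac{67047503}{1439424}$ ($h = \frac{99449}{2058} + \frac{358567}{-205632} = 99449 \cdot \frac{1}{2058} + 358567 \left(- \frac{1}{205632}\right) = \frac{14207}{294} - \frac{358567}{205632} = \frac{67047503}{1439424} \approx 46.579$)
$\frac{1}{-862791 + h} = \frac{1}{-862791 + \frac{67047503}{1439424}} = \frac{1}{- \frac{1241855024881}{1439424}} = - \frac{1439424}{1241855024881}$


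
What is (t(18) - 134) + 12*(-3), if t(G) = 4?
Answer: -166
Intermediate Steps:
(t(18) - 134) + 12*(-3) = (4 - 134) + 12*(-3) = -130 - 36 = -166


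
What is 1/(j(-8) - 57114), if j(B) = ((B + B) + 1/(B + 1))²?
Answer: -49/2785817 ≈ -1.7589e-5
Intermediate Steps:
j(B) = (1/(1 + B) + 2*B)² (j(B) = (2*B + 1/(1 + B))² = (1/(1 + B) + 2*B)²)
1/(j(-8) - 57114) = 1/((1 + 2*(-8) + 2*(-8)²)²/(1 - 8)² - 57114) = 1/((1 - 16 + 2*64)²/(-7)² - 57114) = 1/((1 - 16 + 128)²/49 - 57114) = 1/((1/49)*113² - 57114) = 1/((1/49)*12769 - 57114) = 1/(12769/49 - 57114) = 1/(-2785817/49) = -49/2785817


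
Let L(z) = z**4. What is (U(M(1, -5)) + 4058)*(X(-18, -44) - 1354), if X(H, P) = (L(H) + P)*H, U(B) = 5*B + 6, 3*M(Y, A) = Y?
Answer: -23053915610/3 ≈ -7.6846e+9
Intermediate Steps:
M(Y, A) = Y/3
U(B) = 6 + 5*B
X(H, P) = H*(P + H**4) (X(H, P) = (H**4 + P)*H = (P + H**4)*H = H*(P + H**4))
(U(M(1, -5)) + 4058)*(X(-18, -44) - 1354) = ((6 + 5*((1/3)*1)) + 4058)*(-18*(-44 + (-18)**4) - 1354) = ((6 + 5*(1/3)) + 4058)*(-18*(-44 + 104976) - 1354) = ((6 + 5/3) + 4058)*(-18*104932 - 1354) = (23/3 + 4058)*(-1888776 - 1354) = (12197/3)*(-1890130) = -23053915610/3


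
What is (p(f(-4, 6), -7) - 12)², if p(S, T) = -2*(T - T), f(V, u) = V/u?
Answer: 144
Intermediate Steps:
p(S, T) = 0 (p(S, T) = -2*0 = 0)
(p(f(-4, 6), -7) - 12)² = (0 - 12)² = (-12)² = 144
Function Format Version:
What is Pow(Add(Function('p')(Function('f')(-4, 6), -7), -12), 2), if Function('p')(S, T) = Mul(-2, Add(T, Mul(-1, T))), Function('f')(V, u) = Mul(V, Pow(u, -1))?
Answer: 144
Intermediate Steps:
Function('p')(S, T) = 0 (Function('p')(S, T) = Mul(-2, 0) = 0)
Pow(Add(Function('p')(Function('f')(-4, 6), -7), -12), 2) = Pow(Add(0, -12), 2) = Pow(-12, 2) = 144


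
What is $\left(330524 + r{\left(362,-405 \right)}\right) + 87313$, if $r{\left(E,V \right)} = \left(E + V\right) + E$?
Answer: $418156$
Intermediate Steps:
$r{\left(E,V \right)} = V + 2 E$
$\left(330524 + r{\left(362,-405 \right)}\right) + 87313 = \left(330524 + \left(-405 + 2 \cdot 362\right)\right) + 87313 = \left(330524 + \left(-405 + 724\right)\right) + 87313 = \left(330524 + 319\right) + 87313 = 330843 + 87313 = 418156$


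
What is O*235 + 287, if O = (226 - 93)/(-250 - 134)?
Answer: 78953/384 ≈ 205.61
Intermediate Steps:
O = -133/384 (O = 133/(-384) = 133*(-1/384) = -133/384 ≈ -0.34635)
O*235 + 287 = -133/384*235 + 287 = -31255/384 + 287 = 78953/384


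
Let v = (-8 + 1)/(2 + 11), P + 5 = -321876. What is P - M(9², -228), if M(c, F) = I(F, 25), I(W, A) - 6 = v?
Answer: -4184524/13 ≈ -3.2189e+5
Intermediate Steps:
P = -321881 (P = -5 - 321876 = -321881)
v = -7/13 ≈ -0.53846
I(W, A) = 71/13 (I(W, A) = 6 - 7/13 = 71/13)
M(c, F) = 71/13
P - M(9², -228) = -321881 - 1*71/13 = -321881 - 71/13 = -4184524/13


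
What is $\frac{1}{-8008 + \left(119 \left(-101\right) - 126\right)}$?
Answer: $- \frac{1}{20153} \approx -4.962 \cdot 10^{-5}$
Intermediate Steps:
$\frac{1}{-8008 + \left(119 \left(-101\right) - 126\right)} = \frac{1}{-8008 - 12145} = \frac{1}{-20153} = - \frac{1}{20153}$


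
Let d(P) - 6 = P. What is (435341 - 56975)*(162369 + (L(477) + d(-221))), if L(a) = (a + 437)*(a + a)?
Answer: 391272064260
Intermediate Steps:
d(P) = 6 + P
L(a) = 2*a*(437 + a) (L(a) = (437 + a)*(2*a) = 2*a*(437 + a))
(435341 - 56975)*(162369 + (L(477) + d(-221))) = (435341 - 56975)*(162369 + (2*477*(437 + 477) + (6 - 221))) = 378366*(162369 + (2*477*914 - 215)) = 378366*(162369 + (871956 - 215)) = 378366*(162369 + 871741) = 378366*1034110 = 391272064260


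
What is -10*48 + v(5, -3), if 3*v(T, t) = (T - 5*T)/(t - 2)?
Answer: -1436/3 ≈ -478.67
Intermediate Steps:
v(T, t) = -4*T/(3*(-2 + t)) (v(T, t) = ((T - 5*T)/(t - 2))/3 = ((-4*T)/(-2 + t))/3 = (-4*T/(-2 + t))/3 = -4*T/(3*(-2 + t)))
-10*48 + v(5, -3) = -10*48 - 4*5/(-6 + 3*(-3)) = -480 - 4*5/(-6 - 9) = -480 - 4*5/(-15) = -480 - 4*5*(-1/15) = -480 + 4/3 = -1436/3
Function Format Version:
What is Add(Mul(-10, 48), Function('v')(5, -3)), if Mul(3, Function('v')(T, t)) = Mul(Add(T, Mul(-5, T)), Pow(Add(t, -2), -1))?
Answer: Rational(-1436, 3) ≈ -478.67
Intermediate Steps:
Function('v')(T, t) = Mul(Rational(-4, 3), T, Pow(Add(-2, t), -1)) (Function('v')(T, t) = Mul(Rational(1, 3), Mul(Add(T, Mul(-5, T)), Pow(Add(t, -2), -1))) = Mul(Rational(1, 3), Mul(Mul(-4, T), Pow(Add(-2, t), -1))) = Mul(Rational(1, 3), Mul(-4, T, Pow(Add(-2, t), -1))) = Mul(Rational(-4, 3), T, Pow(Add(-2, t), -1)))
Add(Mul(-10, 48), Function('v')(5, -3)) = Add(Mul(-10, 48), Mul(-4, 5, Pow(Add(-6, Mul(3, -3)), -1))) = Add(-480, Mul(-4, 5, Pow(Add(-6, -9), -1))) = Add(-480, Mul(-4, 5, Pow(-15, -1))) = Add(-480, Mul(-4, 5, Rational(-1, 15))) = Add(-480, Rational(4, 3)) = Rational(-1436, 3)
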